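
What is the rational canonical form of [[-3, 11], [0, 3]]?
The invariant factors of A (the non-unit diagonal entries of the Smith normal form of xI - A over ℚ[x]) are (x - 3)(x + 3), each dividing the next. The characteristic polynomial is their product, (x - 3)(x + 3).

The rational canonical form is the block-diagonal matrix of companion matrices C(f_i):
R = [[0, 9], [1, 0]].

R = [[0, 9], [1, 0]]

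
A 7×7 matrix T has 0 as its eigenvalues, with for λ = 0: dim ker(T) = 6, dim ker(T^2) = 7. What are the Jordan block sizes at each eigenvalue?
Jordan blocks: (0, 2), (0, 1), (0, 1), (0, 1), (0, 1), (0, 1)

λ = 0: successive nullity increments [6, 1] count blocks of size ≥ k; block sizes are [2, 1, 1, 1, 1, 1].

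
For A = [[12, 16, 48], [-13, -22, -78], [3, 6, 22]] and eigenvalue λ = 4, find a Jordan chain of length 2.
We seek v_1 ∈ ker((A - 4I)^2) \ ker(A - 4I), then set v_{i+1} = (A - 4I) v_i.

One such chain is v_1 = [[-3, 5, -1]]^T, v_2 = [[8, -13, 3]]^T. Check: (A - 4I) v_2 = [[0, 0, 0]]^T = 0.

v_1 = [[-3, 5, -1]]^T, v_2 = [[8, -13, 3]]^T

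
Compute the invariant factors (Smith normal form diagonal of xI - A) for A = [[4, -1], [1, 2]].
(x - 3)^2

The Jordan structure of A has elementary divisors (x - 3)^2. Arranging the block sizes at each eigenvalue in decreasing order and taking row products gives the invariant factors.

Invariant factors (smallest first, each dividing the next): (x - 3)^2.

Check: the last factor (x - 3)^2 is the minimal polynomial, and the product (x - 3)^2 is the characteristic polynomial.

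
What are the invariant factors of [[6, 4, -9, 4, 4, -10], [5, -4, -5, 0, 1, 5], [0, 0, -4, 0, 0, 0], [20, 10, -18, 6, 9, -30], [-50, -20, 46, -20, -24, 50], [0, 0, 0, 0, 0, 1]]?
(x + 4)^2, (x - 1)(x + 4)^3

The Jordan structure of A has elementary divisors (x + 4)^3, (x + 4)^2, (x - 1). Arranging the block sizes at each eigenvalue in decreasing order and taking row products gives the invariant factors.

Invariant factors (smallest first, each dividing the next): (x + 4)^2, (x - 1)(x + 4)^3.

Check: the last factor (x - 1)(x + 4)^3 is the minimal polynomial, and the product (x - 1)(x + 4)^5 is the characteristic polynomial.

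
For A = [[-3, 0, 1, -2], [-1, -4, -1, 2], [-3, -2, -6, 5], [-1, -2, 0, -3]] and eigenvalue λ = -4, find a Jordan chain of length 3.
v_1 = [[0, 1, 2, 1]]^T, v_2 = [[0, 0, -1, -1]]^T, v_3 = [[1, -1, -3, -1]]^T

We seek v_1 ∈ ker((A + 4I)^3) \ ker((A + 4I)^2), then set v_{i+1} = (A + 4I) v_i.

One such chain is v_1 = [[0, 1, 2, 1]]^T, v_2 = [[0, 0, -1, -1]]^T, v_3 = [[1, -1, -3, -1]]^T. Check: (A + 4I) v_3 = [[0, 0, 0, 0]]^T = 0.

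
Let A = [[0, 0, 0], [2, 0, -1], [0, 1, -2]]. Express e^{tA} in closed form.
e^{tA} = [[1, 0, 0], [2*(-t + 2*e^{t} - 2)*e^{-t}, (t + 1)*e^{-t}, -t*e^{-t}], [2*(-t + e^{t} - 1)*e^{-t}, t*e^{-t}, (1 - t)*e^{-t}]]

A has Jordan form J = [[-1, 1, 0], [0, -1, 0], [0, 0, 0]] with A = PJP^{-1}, so e^{tA} = P e^{tJ} P^{-1}.

For a Jordan block J_k(λ), e^{tJ_k(λ)} = e^{λt} · (I + tN + t^2 N^2/2! + ... + t^{k-1} N^{k-1}/(k-1)!) where N is the nilpotent superdiagonal part.

Assembling the blocks and conjugating back gives the entries of e^{tA} as shown above.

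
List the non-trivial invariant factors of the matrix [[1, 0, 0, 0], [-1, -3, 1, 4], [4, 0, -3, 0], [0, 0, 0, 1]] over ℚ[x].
The Jordan structure of A has elementary divisors (x + 3)^2, (x - 1), (x - 1). Arranging the block sizes at each eigenvalue in decreasing order and taking row products gives the invariant factors.

Invariant factors (smallest first, each dividing the next): x - 1, (x - 1)(x + 3)^2.

Check: the last factor (x - 1)(x + 3)^2 is the minimal polynomial, and the product (x - 1)^2(x + 3)^2 is the characteristic polynomial.

x - 1, (x - 1)(x + 3)^2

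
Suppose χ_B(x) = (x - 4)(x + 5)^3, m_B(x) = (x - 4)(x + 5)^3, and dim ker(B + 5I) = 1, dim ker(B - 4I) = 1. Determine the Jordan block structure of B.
Jordan blocks: (-5, 3), (4, 1)

λ = -5: algebraic multiplicity 3 (exponent in χ_B), largest block size 3 (exponent in m_B), 1 block (geometric multiplicity). This forces block sizes [3].
λ = 4: algebraic multiplicity 1 (exponent in χ_B), largest block size 1 (exponent in m_B), 1 block (geometric multiplicity). This forces block sizes [1].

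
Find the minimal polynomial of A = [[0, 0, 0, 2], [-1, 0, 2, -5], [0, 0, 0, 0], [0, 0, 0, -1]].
m_A(x) = x^2(x + 1)

The characteristic polynomial factors as x^3(x + 1). The minimal polynomial is ∏(x - λ)^{k_λ} where k_λ is the size of the largest Jordan block at λ.

For λ = -1: rank(A + I) = 3, and the largest Jordan block has size 1 (the smallest k with rank((A + I)^k) = rank((A + I)^(k+1))).
For λ = 0: rank(A) = 2, and the largest Jordan block has size 2 (the smallest k with rank(A^k) = rank(A^(k+1))).

So m_A(x) = x^2(x + 1).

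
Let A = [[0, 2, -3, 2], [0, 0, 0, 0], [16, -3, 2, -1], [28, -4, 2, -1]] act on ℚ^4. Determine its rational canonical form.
R = [[0, 0, 0, 0], [1, 0, 0, -12], [0, 1, 0, 8], [0, 0, 1, 1]]

The invariant factors of A (the non-unit diagonal entries of the Smith normal form of xI - A over ℚ[x]) are x(x - 2)^2(x + 3), each dividing the next. The characteristic polynomial is their product, x(x - 2)^2(x + 3).

The rational canonical form is the block-diagonal matrix of companion matrices C(f_i):
R = [[0, 0, 0, 0], [1, 0, 0, -12], [0, 1, 0, 8], [0, 0, 1, 1]].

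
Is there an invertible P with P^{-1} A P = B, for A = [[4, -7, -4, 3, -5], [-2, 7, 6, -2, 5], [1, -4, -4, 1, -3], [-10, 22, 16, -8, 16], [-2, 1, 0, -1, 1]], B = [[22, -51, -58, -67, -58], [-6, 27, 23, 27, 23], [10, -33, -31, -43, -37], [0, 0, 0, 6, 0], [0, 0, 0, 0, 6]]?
No.

trace(A) = 0 but trace(B) = 30. The trace is a similarity invariant, so A and B are not similar.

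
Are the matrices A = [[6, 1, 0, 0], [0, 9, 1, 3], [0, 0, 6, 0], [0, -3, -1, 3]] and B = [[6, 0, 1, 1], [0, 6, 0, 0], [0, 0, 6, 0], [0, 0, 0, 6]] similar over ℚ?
No.

Both have characteristic polynomial (x - 6)^4, but the minimal polynomial of A is (x - 6)^3 while the minimal polynomial of B is (x - 6)^2. The minimal polynomial is a similarity invariant, so A and B are not similar.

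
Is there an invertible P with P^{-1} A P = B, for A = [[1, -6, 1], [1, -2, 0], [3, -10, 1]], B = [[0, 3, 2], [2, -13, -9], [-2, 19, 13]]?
Two matrices over a field are similar if and only if they have the same invariant factors.

Both A and B have characteristic polynomial x^3 and minimal polynomial x^3. Computing further, both have invariant factors x^3. Hence A and B are similar.

Yes.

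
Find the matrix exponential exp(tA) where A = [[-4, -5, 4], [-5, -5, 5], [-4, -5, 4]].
e^{tA} = [[t + e^{-5*t}, -1 + e^{-5*t}, -t + 1 - e^{-5*t}], [-1 + e^{-5*t}, e^{-5*t}, 1 - e^{-5*t}], [t - 1 + e^{-5*t}, -1 + e^{-5*t}, -t + 2 - e^{-5*t}]]

A has Jordan form J = [[-5, 0, 0], [0, 0, 1], [0, 0, 0]] with A = PJP^{-1}, so e^{tA} = P e^{tJ} P^{-1}.

For a Jordan block J_k(λ), e^{tJ_k(λ)} = e^{λt} · (I + tN + t^2 N^2/2! + ... + t^{k-1} N^{k-1}/(k-1)!) where N is the nilpotent superdiagonal part.

Assembling the blocks and conjugating back gives the entries of e^{tA} as shown above.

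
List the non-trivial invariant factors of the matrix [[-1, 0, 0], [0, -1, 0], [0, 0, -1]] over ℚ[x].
The Jordan structure of A has elementary divisors (x + 1), (x + 1), (x + 1). Arranging the block sizes at each eigenvalue in decreasing order and taking row products gives the invariant factors.

Invariant factors (smallest first, each dividing the next): x + 1, x + 1, x + 1.

Check: the last factor x + 1 is the minimal polynomial, and the product (x + 1)^3 is the characteristic polynomial.

x + 1, x + 1, x + 1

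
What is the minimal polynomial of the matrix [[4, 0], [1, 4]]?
m_A(x) = (x - 4)^2

The characteristic polynomial factors as (x - 4)^2. The minimal polynomial is ∏(x - λ)^{k_λ} where k_λ is the size of the largest Jordan block at λ.

For λ = 4: rank(A - 4I) = 1, and the largest Jordan block has size 2 (the smallest k with rank((A - 4I)^k) = rank((A - 4I)^(k+1))).

So m_A(x) = (x - 4)^2.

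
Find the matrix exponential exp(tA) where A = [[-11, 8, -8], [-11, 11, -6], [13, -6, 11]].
A has Jordan form J = [[1, 0, 0], [0, 5, 1], [0, 0, 5]] with A = PJP^{-1}, so e^{tA} = P e^{tJ} P^{-1}.

For a Jordan block J_k(λ), e^{tJ_k(λ)} = e^{λt} · (I + tN + t^2 N^2/2! + ... + t^{k-1} N^{k-1}/(k-1)!) where N is the nilpotent superdiagonal part.

Assembling the blocks and conjugating back gives the entries of e^{tA} as shown above.

e^{tA} = [[(4 - 3*e^{4*t})*e^{t}, 2*(e^{4*t} - 1)*e^{t}, 2*(1 - e^{4*t})*e^{t}], [(-3*t*e^{4*t} - 2*e^{4*t} + 2)*e^{t}, 2*t*e^{5*t} + 2*e^{5*t} - e^{t}, -2*t*e^{5*t} - e^{5*t} + e^{t}], [(-3*t*e^{4*t} + 4*e^{4*t} - 4)*e^{t}, 2*(t*e^{4*t} - e^{4*t} + 1)*e^{t}, (-2*t*e^{4*t} + 3*e^{4*t} - 2)*e^{t}]]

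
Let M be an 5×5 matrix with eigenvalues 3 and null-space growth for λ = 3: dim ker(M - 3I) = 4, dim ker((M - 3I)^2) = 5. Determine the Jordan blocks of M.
λ = 3: successive nullity increments [4, 1] count blocks of size ≥ k; block sizes are [2, 1, 1, 1].

Jordan blocks: (3, 2), (3, 1), (3, 1), (3, 1)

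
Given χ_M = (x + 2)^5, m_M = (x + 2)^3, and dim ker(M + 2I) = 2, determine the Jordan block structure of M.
Jordan blocks: (-2, 3), (-2, 2)

λ = -2: algebraic multiplicity 5 (exponent in χ_M), largest block size 3 (exponent in m_M), 2 blocks (geometric multiplicity). These force block sizes [3, 2].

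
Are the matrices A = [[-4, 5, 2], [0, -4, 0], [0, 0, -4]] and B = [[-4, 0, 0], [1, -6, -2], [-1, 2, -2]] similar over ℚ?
Two matrices over a field are similar if and only if they have the same invariant factors.

Both A and B have characteristic polynomial (x + 4)^3 and minimal polynomial (x + 4)^2. Computing further, both have invariant factors x + 4, (x + 4)^2. Hence A and B are similar.

Yes.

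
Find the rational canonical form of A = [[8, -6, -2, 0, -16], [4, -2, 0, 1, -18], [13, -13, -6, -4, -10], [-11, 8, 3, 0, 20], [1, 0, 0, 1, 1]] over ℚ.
The invariant factors of A (the non-unit diagonal entries of the Smith normal form of xI - A over ℚ[x]) are x(x - 1)(x^3 - 2x - 5), each dividing the next. The characteristic polynomial is their product, x(x - 1)(x^3 - 2x - 5).

The rational canonical form is the block-diagonal matrix of companion matrices C(f_i):
R = [[0, 0, 0, 0, 0], [1, 0, 0, 0, -5], [0, 1, 0, 0, 3], [0, 0, 1, 0, 2], [0, 0, 0, 1, 1]].

Note the characteristic polynomial does not split into linear factors over ℚ, so A has no Jordan form over ℚ; the rational canonical form exists over any field.

R = [[0, 0, 0, 0, 0], [1, 0, 0, 0, -5], [0, 1, 0, 0, 3], [0, 0, 1, 0, 2], [0, 0, 0, 1, 1]]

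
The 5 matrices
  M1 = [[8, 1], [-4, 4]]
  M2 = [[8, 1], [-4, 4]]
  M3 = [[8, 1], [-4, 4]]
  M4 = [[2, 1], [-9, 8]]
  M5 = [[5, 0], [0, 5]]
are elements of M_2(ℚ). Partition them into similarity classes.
3 classes: {M1, M2, M3}, {M4}, {M5}

Characteristic polynomials: χ_{M1} = (x - 6)^2, χ_{M2} = (x - 6)^2, χ_{M3} = (x - 6)^2, χ_{M4} = (x - 5)^2, χ_{M5} = (x - 5)^2.

{M1, M2, M3}: invariant factors (x - 6)^2.

{M4}: invariant factors (x - 5)^2.

{M5}: invariant factors x - 5, x - 5.

Matrices are similar if and only if their invariant-factor lists agree; the partition into similarity classes is {M1, M2, M3}, {M4}, {M5}.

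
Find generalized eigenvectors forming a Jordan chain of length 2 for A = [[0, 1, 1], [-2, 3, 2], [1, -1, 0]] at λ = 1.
v_1 = [[2, 4, -1]]^T, v_2 = [[1, 2, -1]]^T

We seek v_1 ∈ ker((A - I)^2) \ ker(A - I), then set v_{i+1} = (A - I) v_i.

One such chain is v_1 = [[2, 4, -1]]^T, v_2 = [[1, 2, -1]]^T. Check: (A - I) v_2 = [[0, 0, 0]]^T = 0.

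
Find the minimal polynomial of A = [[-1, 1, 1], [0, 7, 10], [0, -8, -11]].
The characteristic polynomial factors as (x + 1)^2(x + 3). The minimal polynomial is ∏(x - λ)^{k_λ} where k_λ is the size of the largest Jordan block at λ.

For λ = -3: rank(A + 3I) = 2, and the largest Jordan block has size 1 (the smallest k with rank((A + 3I)^k) = rank((A + 3I)^(k+1))).
For λ = -1: rank(A + I) = 2, and the largest Jordan block has size 2 (the smallest k with rank((A + I)^k) = rank((A + I)^(k+1))).

So m_A(x) = (x + 1)^2(x + 3).

m_A(x) = (x + 1)^2(x + 3)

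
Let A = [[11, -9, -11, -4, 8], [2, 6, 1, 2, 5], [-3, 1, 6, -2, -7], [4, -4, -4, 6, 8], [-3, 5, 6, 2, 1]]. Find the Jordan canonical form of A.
The characteristic polynomial is det(xI - A) = (x - 6)^5, so the eigenvalues are 6 (algebraic multiplicity 5).

For λ = 6: rank(A - 6I) = 2, rank((A - 6I)^2) = 0. The eigenspace has dimension 5 - 2 = 3, so there are 3 Jordan blocks; the rank sequence gives block sizes [2, 2, 1].

Assembling the blocks gives the Jordan form J above.

J = [[6, 1, 0, 0, 0], [0, 6, 0, 0, 0], [0, 0, 6, 1, 0], [0, 0, 0, 6, 0], [0, 0, 0, 0, 6]]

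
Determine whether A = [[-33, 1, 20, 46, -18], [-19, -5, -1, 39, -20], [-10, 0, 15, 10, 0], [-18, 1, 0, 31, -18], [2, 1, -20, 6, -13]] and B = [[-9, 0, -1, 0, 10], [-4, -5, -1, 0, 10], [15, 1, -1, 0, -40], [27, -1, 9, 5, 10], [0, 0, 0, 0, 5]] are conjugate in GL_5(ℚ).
Yes.

Two matrices over a field are similar if and only if they have the same invariant factors.

Both A and B have characteristic polynomial (x - 5)^2(x + 5)^3 and minimal polynomial (x - 5)(x + 5)^3. Computing further, both have invariant factors x - 5, (x - 5)(x + 5)^3. Hence A and B are similar.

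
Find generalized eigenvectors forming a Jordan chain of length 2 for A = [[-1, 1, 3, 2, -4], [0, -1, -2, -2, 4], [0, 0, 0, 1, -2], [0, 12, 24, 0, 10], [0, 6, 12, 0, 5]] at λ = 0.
v_1 = [[0, 2, -1, 1, 0]]^T, v_2 = [[1, -2, 1, 0, 0]]^T

We seek v_1 ∈ ker(A^2) \ ker(A), then set v_{i+1} = A v_i.

One such chain is v_1 = [[0, 2, -1, 1, 0]]^T, v_2 = [[1, -2, 1, 0, 0]]^T. Check: A v_2 = [[0, 0, 0, 0, 0]]^T = 0.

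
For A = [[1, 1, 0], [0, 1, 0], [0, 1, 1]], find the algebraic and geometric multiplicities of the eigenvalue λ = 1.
algebraic multiplicity 3, geometric multiplicity 2

The characteristic polynomial is (x - 1)^3, so the factor x - 1 appears with exponent 3: the algebraic multiplicity is 3.

rank(A - I) = 1, so the eigenspace has dimension 3 - 1 = 2: the geometric multiplicity is 2.

Since 2 < 3, A is not diagonalizable.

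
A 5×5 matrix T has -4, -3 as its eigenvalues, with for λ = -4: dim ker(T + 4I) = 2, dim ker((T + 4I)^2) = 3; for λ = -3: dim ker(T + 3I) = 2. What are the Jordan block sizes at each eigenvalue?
λ = -4: successive nullity increments [2, 1] count blocks of size ≥ k; block sizes are [2, 1].
λ = -3: successive nullity increments [2] count blocks of size ≥ k; block sizes are [1, 1].

Jordan blocks: (-4, 2), (-4, 1), (-3, 1), (-3, 1)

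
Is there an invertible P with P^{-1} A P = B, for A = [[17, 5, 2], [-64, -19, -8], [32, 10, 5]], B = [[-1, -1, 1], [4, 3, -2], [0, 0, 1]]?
Two matrices over a field are similar if and only if they have the same invariant factors.

Both A and B have characteristic polynomial (x - 1)^3 and minimal polynomial (x - 1)^2. Computing further, both have invariant factors x - 1, (x - 1)^2. Hence A and B are similar.

Yes.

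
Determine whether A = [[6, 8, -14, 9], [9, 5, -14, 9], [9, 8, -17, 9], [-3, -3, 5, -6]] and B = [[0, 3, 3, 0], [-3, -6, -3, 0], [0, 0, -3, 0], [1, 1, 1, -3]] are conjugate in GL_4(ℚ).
No.

Both have characteristic polynomial (x + 3)^4, but the minimal polynomial of A is (x + 3)^3 while the minimal polynomial of B is (x + 3)^2. The minimal polynomial is a similarity invariant, so A and B are not similar.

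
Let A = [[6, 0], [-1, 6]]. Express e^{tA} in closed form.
e^{tA} = [[e^{6*t}, 0], [-t*e^{6*t}, e^{6*t}]]

A has Jordan form J = [[6, 1], [0, 6]] with A = PJP^{-1}, so e^{tA} = P e^{tJ} P^{-1}.

For a Jordan block J_k(λ), e^{tJ_k(λ)} = e^{λt} · (I + tN + t^2 N^2/2! + ... + t^{k-1} N^{k-1}/(k-1)!) where N is the nilpotent superdiagonal part.

Assembling the blocks and conjugating back gives the entries of e^{tA} as shown above.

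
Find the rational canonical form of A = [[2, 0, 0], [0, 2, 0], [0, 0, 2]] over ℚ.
The invariant factors of A (the non-unit diagonal entries of the Smith normal form of xI - A over ℚ[x]) are x - 2, x - 2, x - 2, each dividing the next. The characteristic polynomial is their product, (x - 2)^3.

The rational canonical form is the block-diagonal matrix of companion matrices C(f_i):
R = [[2, 0, 0], [0, 2, 0], [0, 0, 2]].

R = [[2, 0, 0], [0, 2, 0], [0, 0, 2]]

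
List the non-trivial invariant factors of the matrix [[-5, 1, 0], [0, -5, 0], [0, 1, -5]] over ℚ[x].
x + 5, (x + 5)^2

The Jordan structure of A has elementary divisors (x + 5)^2, (x + 5). Arranging the block sizes at each eigenvalue in decreasing order and taking row products gives the invariant factors.

Invariant factors (smallest first, each dividing the next): x + 5, (x + 5)^2.

Check: the last factor (x + 5)^2 is the minimal polynomial, and the product (x + 5)^3 is the characteristic polynomial.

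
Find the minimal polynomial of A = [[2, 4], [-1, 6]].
m_A(x) = (x - 4)^2

The characteristic polynomial factors as (x - 4)^2. The minimal polynomial is ∏(x - λ)^{k_λ} where k_λ is the size of the largest Jordan block at λ.

For λ = 4: rank(A - 4I) = 1, and the largest Jordan block has size 2 (the smallest k with rank((A - 4I)^k) = rank((A - 4I)^(k+1))).

So m_A(x) = (x - 4)^2.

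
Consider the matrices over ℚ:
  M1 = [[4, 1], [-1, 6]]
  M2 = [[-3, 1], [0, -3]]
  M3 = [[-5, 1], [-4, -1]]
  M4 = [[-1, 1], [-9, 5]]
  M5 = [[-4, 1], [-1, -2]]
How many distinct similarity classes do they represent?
Characteristic polynomials: χ_{M1} = (x - 5)^2, χ_{M2} = (x + 3)^2, χ_{M3} = (x + 3)^2, χ_{M4} = (x - 2)^2, χ_{M5} = (x + 3)^2.

{M1}: invariant factors (x - 5)^2.

{M2, M3, M5}: invariant factors (x + 3)^2.

{M4}: invariant factors (x - 2)^2.

Matrices are similar if and only if their invariant-factor lists agree; the partition into similarity classes is {M1}, {M2, M3, M5}, {M4}.

3 classes: {M1}, {M2, M3, M5}, {M4}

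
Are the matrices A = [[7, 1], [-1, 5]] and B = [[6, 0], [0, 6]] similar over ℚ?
No.

Both have characteristic polynomial (x - 6)^2, but the minimal polynomial of A is (x - 6)^2 while the minimal polynomial of B is x - 6. The minimal polynomial is a similarity invariant, so A and B are not similar.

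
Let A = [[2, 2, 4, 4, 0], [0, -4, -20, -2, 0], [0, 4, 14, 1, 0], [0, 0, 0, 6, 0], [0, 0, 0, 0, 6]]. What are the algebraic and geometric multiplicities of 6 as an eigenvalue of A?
The characteristic polynomial is (x - 6)^3(x - 4)(x - 2), so the factor x - 6 appears with exponent 3: the algebraic multiplicity is 3.

rank(A - 6I) = 3, so the eigenspace has dimension 5 - 3 = 2: the geometric multiplicity is 2.

Since 2 < 3, A is not diagonalizable.

algebraic multiplicity 3, geometric multiplicity 2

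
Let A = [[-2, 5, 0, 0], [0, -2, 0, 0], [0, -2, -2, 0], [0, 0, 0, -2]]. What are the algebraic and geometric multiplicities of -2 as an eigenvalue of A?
The characteristic polynomial is (x + 2)^4, so the factor x + 2 appears with exponent 4: the algebraic multiplicity is 4.

rank(A + 2I) = 1, so the eigenspace has dimension 4 - 1 = 3: the geometric multiplicity is 3.

Since 3 < 4, A is not diagonalizable.

algebraic multiplicity 4, geometric multiplicity 3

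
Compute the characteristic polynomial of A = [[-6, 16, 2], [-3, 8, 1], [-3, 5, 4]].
χ_A(x) = x(x - 3)^2

xI - A = [[x + 6, -16, -2], [3, x - 8, -1], [3, -5, x - 4]].

Expanding det(xI - A) along the first row:
det(xI - A) = + (x + 6)·det([[x - 8, -1], [-5, x - 4]]) - (-16)·det([[3, -1], [3, x - 4]]) + (-2)·det([[3, x - 8], [3, -5]]).

Evaluating gives χ_A(x) = x^3 - 6x^2 + 9x = x(x - 3)^2.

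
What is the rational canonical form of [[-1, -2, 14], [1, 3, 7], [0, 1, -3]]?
The invariant factors of A (the non-unit diagonal entries of the Smith normal form of xI - A over ℚ[x]) are (x - 4)(x + 2)(x + 3), each dividing the next. The characteristic polynomial is their product, (x - 4)(x + 2)(x + 3).

The rational canonical form is the block-diagonal matrix of companion matrices C(f_i):
R = [[0, 0, 24], [1, 0, 14], [0, 1, -1]].

R = [[0, 0, 24], [1, 0, 14], [0, 1, -1]]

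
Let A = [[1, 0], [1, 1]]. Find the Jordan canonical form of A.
The characteristic polynomial is det(xI - A) = (x - 1)^2, so the eigenvalues are 1 (algebraic multiplicity 2).

For λ = 1: rank(A - I) = 1, rank((A - I)^2) = 0. The eigenspace has dimension 2 - 1 = 1, so there is 1 Jordan block; the rank sequence gives block sizes [2].

Assembling the blocks gives the Jordan form J above.

J = [[1, 1], [0, 1]]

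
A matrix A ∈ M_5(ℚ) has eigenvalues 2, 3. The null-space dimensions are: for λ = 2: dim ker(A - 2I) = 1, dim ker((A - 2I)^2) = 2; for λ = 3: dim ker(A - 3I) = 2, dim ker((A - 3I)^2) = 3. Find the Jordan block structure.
Jordan blocks: (2, 2), (3, 2), (3, 1)

λ = 2: successive nullity increments [1, 1] count blocks of size ≥ k; block sizes are [2].
λ = 3: successive nullity increments [2, 1] count blocks of size ≥ k; block sizes are [2, 1].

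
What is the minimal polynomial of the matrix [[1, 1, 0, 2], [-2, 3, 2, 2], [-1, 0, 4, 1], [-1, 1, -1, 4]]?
The characteristic polynomial factors as (x - 3)^4. The minimal polynomial is ∏(x - λ)^{k_λ} where k_λ is the size of the largest Jordan block at λ.

For λ = 3: rank(A - 3I) = 2, and the largest Jordan block has size 2 (the smallest k with rank((A - 3I)^k) = rank((A - 3I)^(k+1))).

So m_A(x) = (x - 3)^2.

m_A(x) = (x - 3)^2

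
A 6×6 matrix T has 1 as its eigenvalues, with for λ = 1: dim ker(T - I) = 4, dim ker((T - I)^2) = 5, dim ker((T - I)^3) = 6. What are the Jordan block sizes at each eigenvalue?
λ = 1: successive nullity increments [4, 1, 1] count blocks of size ≥ k; block sizes are [3, 1, 1, 1].

Jordan blocks: (1, 3), (1, 1), (1, 1), (1, 1)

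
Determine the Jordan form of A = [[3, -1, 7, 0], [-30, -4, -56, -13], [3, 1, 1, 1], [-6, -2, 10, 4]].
J = [[-4, 1, 0, 0], [0, -4, 0, 0], [0, 0, 6, 1], [0, 0, 0, 6]]

The characteristic polynomial is det(xI - A) = (x - 6)^2(x + 4)^2, so the eigenvalues are -4 (algebraic multiplicity 2), 6 (algebraic multiplicity 2).

For λ = -4: rank(A + 4I) = 3, rank((A + 4I)^2) = 2. The eigenspace has dimension 4 - 3 = 1, so there is 1 Jordan block; the rank sequence gives block sizes [2].

For λ = 6: rank(A - 6I) = 3, rank((A - 6I)^2) = 2. The eigenspace has dimension 4 - 3 = 1, so there is 1 Jordan block; the rank sequence gives block sizes [2].

Assembling the blocks gives the Jordan form J above.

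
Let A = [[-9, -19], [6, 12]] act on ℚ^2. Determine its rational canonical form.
The invariant factors of A (the non-unit diagonal entries of the Smith normal form of xI - A over ℚ[x]) are x^2 - 3x + 6, each dividing the next. The characteristic polynomial is their product, x^2 - 3x + 6.

The rational canonical form is the block-diagonal matrix of companion matrices C(f_i):
R = [[0, -6], [1, 3]].

Note the characteristic polynomial does not split into linear factors over ℚ, so A has no Jordan form over ℚ; the rational canonical form exists over any field.

R = [[0, -6], [1, 3]]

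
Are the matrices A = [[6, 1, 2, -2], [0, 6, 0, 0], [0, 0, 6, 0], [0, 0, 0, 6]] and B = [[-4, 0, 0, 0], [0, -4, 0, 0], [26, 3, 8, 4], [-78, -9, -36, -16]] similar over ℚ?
No.

trace(A) = 24 but trace(B) = -16. The trace is a similarity invariant, so A and B are not similar.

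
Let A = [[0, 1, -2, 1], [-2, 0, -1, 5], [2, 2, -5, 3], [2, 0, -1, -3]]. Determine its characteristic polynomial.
xI - A = [[x, -1, 2, -1], [2, x, 1, -5], [-2, -2, x + 5, -3], [-2, 0, 1, x + 3]].

Expanding det(xI - A) along the first row:
det(xI - A) = + (x)·det([[x, 1, -5], [-2, x + 5, -3], [0, 1, x + 3]]) - (-1)·det([[2, 1, -5], [-2, x + 5, -3], [-2, 1, x + 3]]) + (2)·det([[2, x, -5], [-2, -2, -3], [-2, 0, x + 3]]) - (-1)·det([[2, x, 1], [-2, -2, x + 5], [-2, 0, 1]]).

Evaluating gives χ_A(x) = x^4 + 8x^3 + 24x^2 + 32x + 16 = (x + 2)^4.

χ_A(x) = (x + 2)^4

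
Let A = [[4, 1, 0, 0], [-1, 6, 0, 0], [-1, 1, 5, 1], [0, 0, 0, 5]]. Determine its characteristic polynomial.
χ_A(x) = (x - 5)^4

xI - A = [[x - 4, -1, 0, 0], [1, x - 6, 0, 0], [1, -1, x - 5, -1], [0, 0, 0, x - 5]].

Expanding det(xI - A) along the first row:
det(xI - A) = + (x - 4)·det([[x - 6, 0, 0], [-1, x - 5, -1], [0, 0, x - 5]]) - (-1)·det([[1, 0, 0], [1, x - 5, -1], [0, 0, x - 5]]) + (0)·det([[1, x - 6, 0], [1, -1, -1], [0, 0, x - 5]]) - (0)·det([[1, x - 6, 0], [1, -1, x - 5], [0, 0, 0]]).

Evaluating gives χ_A(x) = x^4 - 20x^3 + 150x^2 - 500x + 625 = (x - 5)^4.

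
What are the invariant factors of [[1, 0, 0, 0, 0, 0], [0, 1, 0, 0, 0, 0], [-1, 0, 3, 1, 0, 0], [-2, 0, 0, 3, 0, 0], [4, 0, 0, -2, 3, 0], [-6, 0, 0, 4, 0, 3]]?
The Jordan structure of A has elementary divisors (x - 1), (x - 1), (x - 3)^2, (x - 3), (x - 3). Arranging the block sizes at each eigenvalue in decreasing order and taking row products gives the invariant factors.

Invariant factors (smallest first, each dividing the next): x - 3, (x - 3)(x - 1), (x - 3)^2(x - 1).

Check: the last factor (x - 3)^2(x - 1) is the minimal polynomial, and the product (x - 3)^4(x - 1)^2 is the characteristic polynomial.

x - 3, (x - 3)(x - 1), (x - 3)^2(x - 1)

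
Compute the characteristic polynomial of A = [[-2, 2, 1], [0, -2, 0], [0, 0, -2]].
xI - A = [[x + 2, -2, -1], [0, x + 2, 0], [0, 0, x + 2]].

Expanding det(xI - A) along the first row:
det(xI - A) = + (x + 2)·det([[x + 2, 0], [0, x + 2]]) - (-2)·det([[0, 0], [0, x + 2]]) + (-1)·det([[0, x + 2], [0, 0]]).

Evaluating gives χ_A(x) = x^3 + 6x^2 + 12x + 8 = (x + 2)^3.

χ_A(x) = (x + 2)^3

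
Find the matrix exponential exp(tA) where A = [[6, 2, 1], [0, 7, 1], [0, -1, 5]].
e^{tA} = [[e^{6*t}, t*(t + 4)*e^{6*t}/2, t*(t + 2)*e^{6*t}/2], [0, (t + 1)*e^{6*t}, t*e^{6*t}], [0, -t*e^{6*t}, (1 - t)*e^{6*t}]]

A has Jordan form J = [[6, 1, 0], [0, 6, 1], [0, 0, 6]] with A = PJP^{-1}, so e^{tA} = P e^{tJ} P^{-1}.

For a Jordan block J_k(λ), e^{tJ_k(λ)} = e^{λt} · (I + tN + t^2 N^2/2! + ... + t^{k-1} N^{k-1}/(k-1)!) where N is the nilpotent superdiagonal part.

Assembling the blocks and conjugating back gives the entries of e^{tA} as shown above.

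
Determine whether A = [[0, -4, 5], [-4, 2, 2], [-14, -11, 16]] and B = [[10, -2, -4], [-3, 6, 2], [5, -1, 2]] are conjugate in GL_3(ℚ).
Yes.

Two matrices over a field are similar if and only if they have the same invariant factors.

Both A and B have characteristic polynomial (x - 6)^3 and minimal polynomial (x - 6)^3. Computing further, both have invariant factors (x - 6)^3. Hence A and B are similar.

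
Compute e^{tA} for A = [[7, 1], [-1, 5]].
A has Jordan form J = [[6, 1], [0, 6]] with A = PJP^{-1}, so e^{tA} = P e^{tJ} P^{-1}.

For a Jordan block J_k(λ), e^{tJ_k(λ)} = e^{λt} · (I + tN + t^2 N^2/2! + ... + t^{k-1} N^{k-1}/(k-1)!) where N is the nilpotent superdiagonal part.

Assembling the blocks and conjugating back gives the entries of e^{tA} as shown above.

e^{tA} = [[(t + 1)*e^{6*t}, t*e^{6*t}], [-t*e^{6*t}, (1 - t)*e^{6*t}]]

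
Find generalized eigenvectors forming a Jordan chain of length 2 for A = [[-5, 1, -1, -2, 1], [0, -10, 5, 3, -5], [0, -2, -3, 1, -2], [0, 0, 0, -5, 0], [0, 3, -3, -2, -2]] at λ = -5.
We seek v_1 ∈ ker((A + 5I)^2) \ ker(A + 5I), then set v_{i+1} = (A + 5I) v_i.

One such chain is v_1 = [[-2, 1, 0, 0, -2]]^T, v_2 = [[-1, 5, 2, 0, -3]]^T. Check: (A + 5I) v_2 = [[0, 0, 0, 0, 0]]^T = 0.

v_1 = [[-2, 1, 0, 0, -2]]^T, v_2 = [[-1, 5, 2, 0, -3]]^T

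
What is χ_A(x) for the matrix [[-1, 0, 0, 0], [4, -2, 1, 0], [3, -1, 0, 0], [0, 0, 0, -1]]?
χ_A(x) = (x + 1)^4

xI - A = [[x + 1, 0, 0, 0], [-4, x + 2, -1, 0], [-3, 1, x, 0], [0, 0, 0, x + 1]].

Expanding det(xI - A) along the first row:
det(xI - A) = + (x + 1)·det([[x + 2, -1, 0], [1, x, 0], [0, 0, x + 1]]) - (0)·det([[-4, -1, 0], [-3, x, 0], [0, 0, x + 1]]) + (0)·det([[-4, x + 2, 0], [-3, 1, 0], [0, 0, x + 1]]) - (0)·det([[-4, x + 2, -1], [-3, 1, x], [0, 0, 0]]).

Evaluating gives χ_A(x) = x^4 + 4x^3 + 6x^2 + 4x + 1 = (x + 1)^4.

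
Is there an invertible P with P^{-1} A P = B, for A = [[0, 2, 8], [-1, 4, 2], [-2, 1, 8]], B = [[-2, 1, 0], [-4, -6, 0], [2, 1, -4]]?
No.

trace(A) = 12 but trace(B) = -12. The trace is a similarity invariant, so A and B are not similar.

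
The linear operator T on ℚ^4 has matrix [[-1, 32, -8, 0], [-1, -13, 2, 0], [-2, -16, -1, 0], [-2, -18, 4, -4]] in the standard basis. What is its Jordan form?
The characteristic polynomial is det(xI - A) = (x + 4)(x + 5)^3, so the eigenvalues are -5 (algebraic multiplicity 3), -4 (algebraic multiplicity 1).

For λ = -5: rank(A + 5I) = 2, rank((A + 5I)^2) = 1. The eigenspace has dimension 4 - 2 = 2, so there are 2 Jordan blocks; the rank sequence gives block sizes [2, 1].

For λ = -4: algebraic multiplicity 1 gives one 1×1 block.

Assembling the blocks gives the Jordan form J above.

J = [[-5, 1, 0, 0], [0, -5, 0, 0], [0, 0, -5, 0], [0, 0, 0, -4]]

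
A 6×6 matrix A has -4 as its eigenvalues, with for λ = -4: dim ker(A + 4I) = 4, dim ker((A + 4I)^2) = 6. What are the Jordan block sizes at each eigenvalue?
λ = -4: successive nullity increments [4, 2] count blocks of size ≥ k; block sizes are [2, 2, 1, 1].

Jordan blocks: (-4, 2), (-4, 2), (-4, 1), (-4, 1)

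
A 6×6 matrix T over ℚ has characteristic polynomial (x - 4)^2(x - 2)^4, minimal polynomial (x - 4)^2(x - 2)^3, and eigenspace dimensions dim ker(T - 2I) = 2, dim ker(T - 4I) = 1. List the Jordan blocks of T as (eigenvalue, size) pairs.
λ = 2: algebraic multiplicity 4 (exponent in χ_T), largest block size 3 (exponent in m_T), 2 blocks (geometric multiplicity). These force block sizes [3, 1].
λ = 4: algebraic multiplicity 2 (exponent in χ_T), largest block size 2 (exponent in m_T), 1 block (geometric multiplicity). This forces block sizes [2].

Jordan blocks: (2, 3), (2, 1), (4, 2)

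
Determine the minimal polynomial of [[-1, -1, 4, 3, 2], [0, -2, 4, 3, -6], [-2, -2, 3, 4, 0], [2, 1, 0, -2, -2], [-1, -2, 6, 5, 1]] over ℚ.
The characteristic polynomial factors as (x - 1)^2(x + 1)^3. The minimal polynomial is ∏(x - λ)^{k_λ} where k_λ is the size of the largest Jordan block at λ.

For λ = -1: rank(A + I) = 3, and the largest Jordan block has size 2 (the smallest k with rank((A + I)^k) = rank((A + I)^(k+1))).
For λ = 1: rank(A - I) = 4, and the largest Jordan block has size 2 (the smallest k with rank((A - I)^k) = rank((A - I)^(k+1))).

So m_A(x) = (x - 1)^2(x + 1)^2.

m_A(x) = (x - 1)^2(x + 1)^2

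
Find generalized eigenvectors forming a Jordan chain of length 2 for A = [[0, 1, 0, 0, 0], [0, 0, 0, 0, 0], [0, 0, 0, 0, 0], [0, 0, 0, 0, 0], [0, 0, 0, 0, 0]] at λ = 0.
We seek v_1 ∈ ker(A^2) \ ker(A), then set v_{i+1} = A v_i.

One such chain is v_1 = [[0, 1, 2, 0, 2]]^T, v_2 = [[1, 0, 0, 0, 0]]^T. Check: A v_2 = [[0, 0, 0, 0, 0]]^T = 0.

v_1 = [[0, 1, 2, 0, 2]]^T, v_2 = [[1, 0, 0, 0, 0]]^T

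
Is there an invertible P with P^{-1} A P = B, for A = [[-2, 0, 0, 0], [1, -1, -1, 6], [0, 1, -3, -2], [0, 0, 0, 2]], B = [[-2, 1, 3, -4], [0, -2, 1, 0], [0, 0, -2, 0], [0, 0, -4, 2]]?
Yes.

Two matrices over a field are similar if and only if they have the same invariant factors.

Both A and B have characteristic polynomial (x - 2)(x + 2)^3 and minimal polynomial (x - 2)(x + 2)^3. Computing further, both have invariant factors (x - 2)(x + 2)^3. Hence A and B are similar.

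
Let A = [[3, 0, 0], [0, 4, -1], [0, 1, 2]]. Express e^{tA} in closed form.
A has Jordan form J = [[3, 1, 0], [0, 3, 0], [0, 0, 3]] with A = PJP^{-1}, so e^{tA} = P e^{tJ} P^{-1}.

For a Jordan block J_k(λ), e^{tJ_k(λ)} = e^{λt} · (I + tN + t^2 N^2/2! + ... + t^{k-1} N^{k-1}/(k-1)!) where N is the nilpotent superdiagonal part.

Assembling the blocks and conjugating back gives the entries of e^{tA} as shown above.

e^{tA} = [[e^{3*t}, 0, 0], [0, (t + 1)*e^{3*t}, -t*e^{3*t}], [0, t*e^{3*t}, (1 - t)*e^{3*t}]]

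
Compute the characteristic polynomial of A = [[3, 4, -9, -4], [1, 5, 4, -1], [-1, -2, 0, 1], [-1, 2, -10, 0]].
χ_A(x) = (x - 3)^3(x + 1)

xI - A = [[x - 3, -4, 9, 4], [-1, x - 5, -4, 1], [1, 2, x, -1], [1, -2, 10, x]].

Expanding det(xI - A) along the first row:
det(xI - A) = + (x - 3)·det([[x - 5, -4, 1], [2, x, -1], [-2, 10, x]]) - (-4)·det([[-1, -4, 1], [1, x, -1], [1, 10, x]]) + (9)·det([[-1, x - 5, 1], [1, 2, -1], [1, -2, x]]) - (4)·det([[-1, x - 5, -4], [1, 2, x], [1, -2, 10]]).

Evaluating gives χ_A(x) = x^4 - 8x^3 + 18x^2 - 27 = (x - 3)^3(x + 1).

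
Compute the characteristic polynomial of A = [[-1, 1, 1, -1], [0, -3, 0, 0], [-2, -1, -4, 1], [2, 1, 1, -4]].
xI - A = [[x + 1, -1, -1, 1], [0, x + 3, 0, 0], [2, 1, x + 4, -1], [-2, -1, -1, x + 4]].

Expanding det(xI - A) along the first row:
det(xI - A) = + (x + 1)·det([[x + 3, 0, 0], [1, x + 4, -1], [-1, -1, x + 4]]) - (-1)·det([[0, 0, 0], [2, x + 4, -1], [-2, -1, x + 4]]) + (-1)·det([[0, x + 3, 0], [2, 1, -1], [-2, -1, x + 4]]) - (1)·det([[0, x + 3, 0], [2, 1, x + 4], [-2, -1, -1]]).

Evaluating gives χ_A(x) = x^4 + 12x^3 + 54x^2 + 108x + 81 = (x + 3)^4.

χ_A(x) = (x + 3)^4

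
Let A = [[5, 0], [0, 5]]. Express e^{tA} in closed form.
e^{tA} = [[e^{5*t}, 0], [0, e^{5*t}]]

A has Jordan form J = [[5, 0], [0, 5]] with A = PJP^{-1}, so e^{tA} = P e^{tJ} P^{-1}.

For a Jordan block J_k(λ), e^{tJ_k(λ)} = e^{λt} · (I + tN + t^2 N^2/2! + ... + t^{k-1} N^{k-1}/(k-1)!) where N is the nilpotent superdiagonal part.

Assembling the blocks and conjugating back gives the entries of e^{tA} as shown above.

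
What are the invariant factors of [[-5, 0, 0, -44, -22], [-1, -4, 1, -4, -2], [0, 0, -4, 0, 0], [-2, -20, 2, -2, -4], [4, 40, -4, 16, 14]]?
The Jordan structure of A has elementary divisors (x + 5), (x + 4)^2, (x - 6), (x - 6). Arranging the block sizes at each eigenvalue in decreasing order and taking row products gives the invariant factors.

Invariant factors (smallest first, each dividing the next): x - 6, (x - 6)(x + 4)^2(x + 5).

Check: the last factor (x - 6)(x + 4)^2(x + 5) is the minimal polynomial, and the product (x - 6)^2(x + 4)^2(x + 5) is the characteristic polynomial.

x - 6, (x - 6)(x + 4)^2(x + 5)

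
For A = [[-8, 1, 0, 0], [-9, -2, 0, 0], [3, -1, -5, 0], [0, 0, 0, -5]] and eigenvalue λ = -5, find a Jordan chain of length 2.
We seek v_1 ∈ ker((A + 5I)^2) \ ker(A + 5I), then set v_{i+1} = (A + 5I) v_i.

One such chain is v_1 = [[0, 1, 0, -2]]^T, v_2 = [[1, 3, -1, 0]]^T. Check: (A + 5I) v_2 = [[0, 0, 0, 0]]^T = 0.

v_1 = [[0, 1, 0, -2]]^T, v_2 = [[1, 3, -1, 0]]^T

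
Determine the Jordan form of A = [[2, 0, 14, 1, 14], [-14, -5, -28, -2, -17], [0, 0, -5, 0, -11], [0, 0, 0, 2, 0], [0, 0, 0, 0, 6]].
The characteristic polynomial is det(xI - A) = (x - 6)(x - 2)^2(x + 5)^2, so the eigenvalues are -5 (algebraic multiplicity 2), 2 (algebraic multiplicity 2), 6 (algebraic multiplicity 1).

For λ = -5: rank(A + 5I) = 3. The eigenspace has dimension 5 - 3 = 2, so there are 2 Jordan blocks; the rank sequence gives block sizes [1, 1].

For λ = 2: rank(A - 2I) = 4, rank((A - 2I)^2) = 3. The eigenspace has dimension 5 - 4 = 1, so there is 1 Jordan block; the rank sequence gives block sizes [2].

For λ = 6: algebraic multiplicity 1 gives one 1×1 block.

Assembling the blocks gives the Jordan form J above.

J = [[-5, 0, 0, 0, 0], [0, -5, 0, 0, 0], [0, 0, 2, 1, 0], [0, 0, 0, 2, 0], [0, 0, 0, 0, 6]]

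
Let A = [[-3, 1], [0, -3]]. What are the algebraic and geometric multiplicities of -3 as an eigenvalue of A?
algebraic multiplicity 2, geometric multiplicity 1

The characteristic polynomial is (x + 3)^2, so the factor x + 3 appears with exponent 2: the algebraic multiplicity is 2.

rank(A + 3I) = 1, so the eigenspace has dimension 2 - 1 = 1: the geometric multiplicity is 1.

Since 1 < 2, A is not diagonalizable.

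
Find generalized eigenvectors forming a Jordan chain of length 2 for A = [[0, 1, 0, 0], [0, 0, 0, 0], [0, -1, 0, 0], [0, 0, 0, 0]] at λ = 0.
We seek v_1 ∈ ker(A^2) \ ker(A), then set v_{i+1} = A v_i.

One such chain is v_1 = [[2, 1, -1, -1]]^T, v_2 = [[1, 0, -1, 0]]^T. Check: A v_2 = [[0, 0, 0, 0]]^T = 0.

v_1 = [[2, 1, -1, -1]]^T, v_2 = [[1, 0, -1, 0]]^T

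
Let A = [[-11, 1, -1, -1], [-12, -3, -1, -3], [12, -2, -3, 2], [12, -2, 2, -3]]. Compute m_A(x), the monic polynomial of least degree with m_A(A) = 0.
The characteristic polynomial factors as (x + 5)^4. The minimal polynomial is ∏(x - λ)^{k_λ} where k_λ is the size of the largest Jordan block at λ.

For λ = -5: rank(A + 5I) = 2, and the largest Jordan block has size 3 (the smallest k with rank((A + 5I)^k) = rank((A + 5I)^(k+1))).

So m_A(x) = (x + 5)^3.

m_A(x) = (x + 5)^3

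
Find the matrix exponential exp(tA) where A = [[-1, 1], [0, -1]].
e^{tA} = [[e^{-t}, t*e^{-t}], [0, e^{-t}]]

A has Jordan form J = [[-1, 1], [0, -1]] with A = PJP^{-1}, so e^{tA} = P e^{tJ} P^{-1}.

For a Jordan block J_k(λ), e^{tJ_k(λ)} = e^{λt} · (I + tN + t^2 N^2/2! + ... + t^{k-1} N^{k-1}/(k-1)!) where N is the nilpotent superdiagonal part.

Assembling the blocks and conjugating back gives the entries of e^{tA} as shown above.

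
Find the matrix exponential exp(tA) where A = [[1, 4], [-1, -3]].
e^{tA} = [[(2*t + 1)*e^{-t}, 4*t*e^{-t}], [-t*e^{-t}, (1 - 2*t)*e^{-t}]]

A has Jordan form J = [[-1, 1], [0, -1]] with A = PJP^{-1}, so e^{tA} = P e^{tJ} P^{-1}.

For a Jordan block J_k(λ), e^{tJ_k(λ)} = e^{λt} · (I + tN + t^2 N^2/2! + ... + t^{k-1} N^{k-1}/(k-1)!) where N is the nilpotent superdiagonal part.

Assembling the blocks and conjugating back gives the entries of e^{tA} as shown above.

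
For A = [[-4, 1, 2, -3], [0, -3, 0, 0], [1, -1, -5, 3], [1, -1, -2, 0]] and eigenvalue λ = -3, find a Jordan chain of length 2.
We seek v_1 ∈ ker((A + 3I)^2) \ ker(A + 3I), then set v_{i+1} = (A + 3I) v_i.

One such chain is v_1 = [[0, 1, -1, 0]]^T, v_2 = [[-1, 0, 1, 1]]^T. Check: (A + 3I) v_2 = [[0, 0, 0, 0]]^T = 0.

v_1 = [[0, 1, -1, 0]]^T, v_2 = [[-1, 0, 1, 1]]^T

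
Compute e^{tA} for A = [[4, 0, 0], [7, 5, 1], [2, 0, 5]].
e^{tA} = [[e^{4*t}, 0, 0], [(2*t*e^{t} + 5*e^{t} - 5)*e^{4*t}, e^{5*t}, t*e^{5*t}], [2*(e^{t} - 1)*e^{4*t}, 0, e^{5*t}]]

A has Jordan form J = [[4, 0, 0], [0, 5, 1], [0, 0, 5]] with A = PJP^{-1}, so e^{tA} = P e^{tJ} P^{-1}.

For a Jordan block J_k(λ), e^{tJ_k(λ)} = e^{λt} · (I + tN + t^2 N^2/2! + ... + t^{k-1} N^{k-1}/(k-1)!) where N is the nilpotent superdiagonal part.

Assembling the blocks and conjugating back gives the entries of e^{tA} as shown above.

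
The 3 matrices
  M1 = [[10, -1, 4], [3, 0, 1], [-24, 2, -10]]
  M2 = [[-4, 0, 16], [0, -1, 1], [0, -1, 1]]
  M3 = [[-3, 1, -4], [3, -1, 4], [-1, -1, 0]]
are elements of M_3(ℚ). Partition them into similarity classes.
Characteristic polynomials: χ_{M1} = (x - 1)^2(x + 2), χ_{M2} = x^2(x + 4), χ_{M3} = x^2(x + 4).

{M1}: invariant factors (x - 1)^2(x + 2).

{M2, M3}: invariant factors x^2(x + 4).

Matrices are similar if and only if their invariant-factor lists agree; the partition into similarity classes is {M1}, {M2, M3}.

2 classes: {M1}, {M2, M3}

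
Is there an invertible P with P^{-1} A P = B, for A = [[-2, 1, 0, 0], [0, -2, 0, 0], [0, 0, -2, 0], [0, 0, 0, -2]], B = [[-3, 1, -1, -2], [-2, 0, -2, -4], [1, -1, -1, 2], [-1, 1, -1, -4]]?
Two matrices over a field are similar if and only if they have the same invariant factors.

Both A and B have characteristic polynomial (x + 2)^4 and minimal polynomial (x + 2)^2. Computing further, both have invariant factors x + 2, x + 2, (x + 2)^2. Hence A and B are similar.

Yes.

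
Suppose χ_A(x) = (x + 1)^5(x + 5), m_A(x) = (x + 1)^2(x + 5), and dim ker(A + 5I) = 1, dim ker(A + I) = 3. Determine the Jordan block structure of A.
λ = -5: algebraic multiplicity 1 (exponent in χ_A), largest block size 1 (exponent in m_A), 1 block (geometric multiplicity). This forces block sizes [1].
λ = -1: algebraic multiplicity 5 (exponent in χ_A), largest block size 2 (exponent in m_A), 3 blocks (geometric multiplicity). These force block sizes [2, 2, 1].

Jordan blocks: (-5, 1), (-1, 2), (-1, 2), (-1, 1)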